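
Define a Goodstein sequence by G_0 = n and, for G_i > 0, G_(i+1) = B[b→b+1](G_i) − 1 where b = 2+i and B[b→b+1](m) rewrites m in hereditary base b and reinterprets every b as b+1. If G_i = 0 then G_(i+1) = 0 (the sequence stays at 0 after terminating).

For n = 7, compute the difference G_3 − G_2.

G_0=7  [base 2] 2^2 + 2 + 1  →[2↦3]→  3^3 + 3 + 1 = 31  −1 ⇒ G_1=30
G_1=30  [base 3] 3^3 + 3  →[3↦4]→  4^4 + 4 = 260  −1 ⇒ G_2=259
G_2=259  [base 4] 4^4 + 3  →[4↦5]→  5^5 + 3 = 3128  −1 ⇒ G_3=3127

2868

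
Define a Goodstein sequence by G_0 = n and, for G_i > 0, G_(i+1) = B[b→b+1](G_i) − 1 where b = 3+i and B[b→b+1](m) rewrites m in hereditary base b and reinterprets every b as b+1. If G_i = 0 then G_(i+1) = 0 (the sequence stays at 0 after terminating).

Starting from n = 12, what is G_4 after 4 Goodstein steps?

[0] 12 ≡ 3^2 + 3 (base 3). Lift 4: 20. −1: 19.
[1] 19 ≡ 4^2 + 3 (base 4). Lift 5: 28. −1: 27.
[2] 27 ≡ 5^2 + 2 (base 5). Lift 6: 38. −1: 37.
[3] 37 ≡ 6^2 + 1 (base 6). Lift 7: 50. −1: 49.

49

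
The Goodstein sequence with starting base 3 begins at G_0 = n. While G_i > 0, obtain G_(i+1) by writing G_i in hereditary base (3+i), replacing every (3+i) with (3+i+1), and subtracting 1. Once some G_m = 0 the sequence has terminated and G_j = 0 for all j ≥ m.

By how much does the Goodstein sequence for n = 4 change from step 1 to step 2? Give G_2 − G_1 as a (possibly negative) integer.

G_0 = 4. HB_3(4) = 3 + 1. Bump = 5. G_1 = 4.
G_1 = 4. HB_4(4) = 4. Bump = 5. G_2 = 4.

0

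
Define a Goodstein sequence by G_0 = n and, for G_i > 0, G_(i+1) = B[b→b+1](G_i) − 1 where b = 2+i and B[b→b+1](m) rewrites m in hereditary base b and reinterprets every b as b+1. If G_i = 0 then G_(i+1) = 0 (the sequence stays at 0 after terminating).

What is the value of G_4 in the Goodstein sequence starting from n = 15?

base 2: 15 = 2^(2 + 1) + 2^2 + 2 + 1; at 3: 3^(3 + 1) + 3^3 + 3 + 1 = 112; next = 111
base 3: 111 = 3^(3 + 1) + 3^3 + 3; at 4: 4^(4 + 1) + 4^4 + 4 = 1284; next = 1283
base 4: 1283 = 4^(4 + 1) + 4^4 + 3; at 5: 5^(5 + 1) + 5^5 + 3 = 18753; next = 18752
base 5: 18752 = 5^(5 + 1) + 5^5 + 2; at 6: 6^(6 + 1) + 6^6 + 2 = 326594; next = 326593
base 6: 326593 = 6^(6 + 1) + 6^6 + 1; at 7: 7^(7 + 1) + 7^7 + 1 = 6588345; next = 6588344

326593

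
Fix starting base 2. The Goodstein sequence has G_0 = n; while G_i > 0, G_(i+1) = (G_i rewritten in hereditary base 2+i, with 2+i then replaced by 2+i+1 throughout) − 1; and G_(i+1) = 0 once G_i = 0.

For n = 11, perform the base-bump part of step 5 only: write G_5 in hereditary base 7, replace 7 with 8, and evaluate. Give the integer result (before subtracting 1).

134217728

[0] 11 ≡ 2^(2 + 1) + 2 + 1 (base 2). Lift 3: 85. −1: 84.
[1] 84 ≡ 3^(3 + 1) + 3 (base 3). Lift 4: 1028. −1: 1027.
[2] 1027 ≡ 4^(4 + 1) + 3 (base 4). Lift 5: 15628. −1: 15627.
[3] 15627 ≡ 5^(5 + 1) + 2 (base 5). Lift 6: 279938. −1: 279937.
[4] 279937 ≡ 6^(6 + 1) + 1 (base 6). Lift 7: 5764802. −1: 5764801.
[5] 5764801 ≡ 7^(7 + 1) (base 7). Lift 8: 134217728. −1: 134217727.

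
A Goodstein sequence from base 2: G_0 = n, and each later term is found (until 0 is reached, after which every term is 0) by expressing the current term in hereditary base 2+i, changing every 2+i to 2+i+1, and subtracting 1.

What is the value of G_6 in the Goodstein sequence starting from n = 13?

[0] 13 ≡ 2^(2 + 1) + 2^2 + 1 (base 2). Lift 3: 109. −1: 108.
[1] 108 ≡ 3^(3 + 1) + 3^3 (base 3). Lift 4: 1280. −1: 1279.
[2] 1279 ≡ 4^(4 + 1) + 3·4^3 + 3·4^2 + 3·4 + 3 (base 4). Lift 5: 16093. −1: 16092.
[3] 16092 ≡ 5^(5 + 1) + 3·5^3 + 3·5^2 + 3·5 + 2 (base 5). Lift 6: 280712. −1: 280711.
[4] 280711 ≡ 6^(6 + 1) + 3·6^3 + 3·6^2 + 3·6 + 1 (base 6). Lift 7: 5765999. −1: 5765998.
[5] 5765998 ≡ 7^(7 + 1) + 3·7^3 + 3·7^2 + 3·7 (base 7). Lift 8: 134219480. −1: 134219479.

134219479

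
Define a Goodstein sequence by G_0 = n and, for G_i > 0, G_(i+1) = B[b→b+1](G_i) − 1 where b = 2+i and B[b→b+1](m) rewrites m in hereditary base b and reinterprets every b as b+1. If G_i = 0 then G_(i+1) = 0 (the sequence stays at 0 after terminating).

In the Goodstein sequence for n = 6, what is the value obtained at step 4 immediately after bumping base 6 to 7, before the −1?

G_0=6  [base 2] 2^2 + 2  →[2↦3]→  3^3 + 3 = 30  −1 ⇒ G_1=29
G_1=29  [base 3] 3^3 + 2  →[3↦4]→  4^4 + 2 = 258  −1 ⇒ G_2=257
G_2=257  [base 4] 4^4 + 1  →[4↦5]→  5^5 + 1 = 3126  −1 ⇒ G_3=3125
G_3=3125  [base 5] 5^5  →[5↦6]→  6^6 = 46656  −1 ⇒ G_4=46655

98040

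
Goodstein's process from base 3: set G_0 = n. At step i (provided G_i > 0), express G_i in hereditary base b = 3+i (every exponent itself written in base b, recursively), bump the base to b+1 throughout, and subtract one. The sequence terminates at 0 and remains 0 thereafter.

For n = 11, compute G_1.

11 —HB3→ 3^2 + 2 —bump→ 4^2 + 2 = 18 —(−1)→ 17
17 —HB4→ 4^2 + 1 —bump→ 5^2 + 1 = 26 —(−1)→ 25

17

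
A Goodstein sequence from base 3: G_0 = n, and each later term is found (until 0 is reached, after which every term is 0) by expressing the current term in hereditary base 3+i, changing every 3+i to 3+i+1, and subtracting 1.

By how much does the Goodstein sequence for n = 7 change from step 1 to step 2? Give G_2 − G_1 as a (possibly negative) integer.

G_0 = 7. HB_3(7) = 2·3 + 1. Bump = 9. G_1 = 8.
G_1 = 8. HB_4(8) = 2·4. Bump = 10. G_2 = 9.

1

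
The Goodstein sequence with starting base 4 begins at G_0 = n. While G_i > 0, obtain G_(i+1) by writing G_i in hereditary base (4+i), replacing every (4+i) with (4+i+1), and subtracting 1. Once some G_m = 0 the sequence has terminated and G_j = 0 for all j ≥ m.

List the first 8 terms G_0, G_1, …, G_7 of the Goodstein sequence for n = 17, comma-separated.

G_0 = 17. HB_4(17) = 4^2 + 1. Bump = 26. G_1 = 25.
G_1 = 25. HB_5(25) = 5^2. Bump = 36. G_2 = 35.
G_2 = 35. HB_6(35) = 5·6 + 5. Bump = 40. G_3 = 39.
G_3 = 39. HB_7(39) = 5·7 + 4. Bump = 44. G_4 = 43.
G_4 = 43. HB_8(43) = 5·8 + 3. Bump = 48. G_5 = 47.
G_5 = 47. HB_9(47) = 5·9 + 2. Bump = 52. G_6 = 51.
G_6 = 51. HB_10(51) = 5·10 + 1. Bump = 56. G_7 = 55.

17, 25, 35, 39, 43, 47, 51, 55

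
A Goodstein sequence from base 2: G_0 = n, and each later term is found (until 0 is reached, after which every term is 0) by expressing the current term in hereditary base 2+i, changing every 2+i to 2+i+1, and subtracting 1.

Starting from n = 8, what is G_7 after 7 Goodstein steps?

774841151

step 0: 8 = 2^(2 + 1); sub 3 for 2: 3^(3 + 1); = 81; G_1 = 81−1 = 80
step 1: 80 = 2·3^3 + 2·3^2 + 2·3 + 2; sub 4 for 3: 2·4^4 + 2·4^2 + 2·4 + 2; = 554; G_2 = 554−1 = 553
step 2: 553 = 2·4^4 + 2·4^2 + 2·4 + 1; sub 5 for 4: 2·5^5 + 2·5^2 + 2·5 + 1; = 6311; G_3 = 6311−1 = 6310
step 3: 6310 = 2·5^5 + 2·5^2 + 2·5; sub 6 for 5: 2·6^6 + 2·6^2 + 2·6; = 93396; G_4 = 93396−1 = 93395
step 4: 93395 = 2·6^6 + 2·6^2 + 6 + 5; sub 7 for 6: 2·7^7 + 2·7^2 + 7 + 5; = 1647196; G_5 = 1647196−1 = 1647195
step 5: 1647195 = 2·7^7 + 2·7^2 + 7 + 4; sub 8 for 7: 2·8^8 + 2·8^2 + 8 + 4; = 33554572; G_6 = 33554572−1 = 33554571
step 6: 33554571 = 2·8^8 + 2·8^2 + 8 + 3; sub 9 for 8: 2·9^9 + 2·9^2 + 9 + 3; = 774841152; G_7 = 774841152−1 = 774841151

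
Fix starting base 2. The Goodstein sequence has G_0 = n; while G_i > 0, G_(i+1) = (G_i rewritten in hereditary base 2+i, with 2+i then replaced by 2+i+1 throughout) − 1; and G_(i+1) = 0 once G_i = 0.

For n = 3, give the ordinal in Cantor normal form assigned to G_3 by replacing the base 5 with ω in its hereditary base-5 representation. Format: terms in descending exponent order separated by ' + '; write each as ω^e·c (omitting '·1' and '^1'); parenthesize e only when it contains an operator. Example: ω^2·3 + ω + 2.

G_0 = 3. HB_2(3) = 2 + 1. Bump = 4. G_1 = 3.
G_1 = 3. HB_3(3) = 3. Bump = 4. G_2 = 3.
G_2 = 3. HB_4(3) = 3. Bump = 3. G_3 = 2.
G_3 = 2. HB_5(2) = 2. Bump = 2. G_4 = 1.

2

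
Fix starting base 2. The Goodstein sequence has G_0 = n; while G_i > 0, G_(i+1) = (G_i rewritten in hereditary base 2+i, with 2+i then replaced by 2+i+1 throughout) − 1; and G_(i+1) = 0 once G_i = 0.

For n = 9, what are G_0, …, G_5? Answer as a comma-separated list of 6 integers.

9, 81, 1023, 9842, 140743, 2471826

9 —HB2→ 2^(2 + 1) + 1 —bump→ 3^(3 + 1) + 1 = 82 —(−1)→ 81
81 —HB3→ 3^(3 + 1) —bump→ 4^(4 + 1) = 1024 —(−1)→ 1023
1023 —HB4→ 3·4^4 + 3·4^3 + 3·4^2 + 3·4 + 3 —bump→ 3·5^5 + 3·5^3 + 3·5^2 + 3·5 + 3 = 9843 —(−1)→ 9842
9842 —HB5→ 3·5^5 + 3·5^3 + 3·5^2 + 3·5 + 2 —bump→ 3·6^6 + 3·6^3 + 3·6^2 + 3·6 + 2 = 140744 —(−1)→ 140743
140743 —HB6→ 3·6^6 + 3·6^3 + 3·6^2 + 3·6 + 1 —bump→ 3·7^7 + 3·7^3 + 3·7^2 + 3·7 + 1 = 2471827 —(−1)→ 2471826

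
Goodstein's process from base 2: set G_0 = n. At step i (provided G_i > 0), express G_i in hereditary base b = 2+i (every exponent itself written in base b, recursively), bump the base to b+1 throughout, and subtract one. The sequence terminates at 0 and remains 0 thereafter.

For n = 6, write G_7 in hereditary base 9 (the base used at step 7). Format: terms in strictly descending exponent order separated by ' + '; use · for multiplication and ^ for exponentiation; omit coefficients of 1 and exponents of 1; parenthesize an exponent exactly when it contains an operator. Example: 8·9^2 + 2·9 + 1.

5·9^5 + 5·9^4 + 5·9^3 + 5·9^2 + 5·9 + 2

[0] 6 ≡ 2^2 + 2 (base 2). Lift 3: 30. −1: 29.
[1] 29 ≡ 3^3 + 2 (base 3). Lift 4: 258. −1: 257.
[2] 257 ≡ 4^4 + 1 (base 4). Lift 5: 3126. −1: 3125.
[3] 3125 ≡ 5^5 (base 5). Lift 6: 46656. −1: 46655.
[4] 46655 ≡ 5·6^5 + 5·6^4 + 5·6^3 + 5·6^2 + 5·6 + 5 (base 6). Lift 7: 98040. −1: 98039.
[5] 98039 ≡ 5·7^5 + 5·7^4 + 5·7^3 + 5·7^2 + 5·7 + 4 (base 7). Lift 8: 187244. −1: 187243.
[6] 187243 ≡ 5·8^5 + 5·8^4 + 5·8^3 + 5·8^2 + 5·8 + 3 (base 8). Lift 9: 332148. −1: 332147.
[7] 332147 ≡ 5·9^5 + 5·9^4 + 5·9^3 + 5·9^2 + 5·9 + 2 (base 9). Lift 10: 555552. −1: 555551.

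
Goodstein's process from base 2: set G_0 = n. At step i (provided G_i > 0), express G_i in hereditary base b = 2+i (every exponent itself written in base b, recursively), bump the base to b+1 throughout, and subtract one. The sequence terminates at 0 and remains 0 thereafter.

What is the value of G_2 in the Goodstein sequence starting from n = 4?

41

(0) 4|_2 = 2^2 ↦ 3^3|_3 = 27 ⇒ 26
(1) 26|_3 = 2·3^2 + 2·3 + 2 ↦ 2·4^2 + 2·4 + 2|_4 = 42 ⇒ 41
(2) 41|_4 = 2·4^2 + 2·4 + 1 ↦ 2·5^2 + 2·5 + 1|_5 = 61 ⇒ 60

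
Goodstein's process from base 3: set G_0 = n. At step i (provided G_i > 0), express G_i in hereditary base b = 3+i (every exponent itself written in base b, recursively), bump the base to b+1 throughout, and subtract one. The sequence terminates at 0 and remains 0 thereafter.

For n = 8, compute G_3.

8 —HB3→ 2·3 + 2 —bump→ 2·4 + 2 = 10 —(−1)→ 9
9 —HB4→ 2·4 + 1 —bump→ 2·5 + 1 = 11 —(−1)→ 10
10 —HB5→ 2·5 —bump→ 2·6 = 12 —(−1)→ 11
11 —HB6→ 6 + 5 —bump→ 7 + 5 = 12 —(−1)→ 11

11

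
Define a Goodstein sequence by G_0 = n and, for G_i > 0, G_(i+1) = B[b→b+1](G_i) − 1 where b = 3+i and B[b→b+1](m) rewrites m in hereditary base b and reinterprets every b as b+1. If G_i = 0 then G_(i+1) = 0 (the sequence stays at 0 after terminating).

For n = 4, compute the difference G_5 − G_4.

-1

i=0: 4 = 3 + 1 (b=3); 3→4: 4 + 1 = 5; 5−1 = 4
i=1: 4 = 4 (b=4); 4→5: 5 = 5; 5−1 = 4
i=2: 4 = 4 (b=5); 5→6: 4 = 4; 4−1 = 3
i=3: 3 = 3 (b=6); 6→7: 3 = 3; 3−1 = 2
i=4: 2 = 2 (b=7); 7→8: 2 = 2; 2−1 = 1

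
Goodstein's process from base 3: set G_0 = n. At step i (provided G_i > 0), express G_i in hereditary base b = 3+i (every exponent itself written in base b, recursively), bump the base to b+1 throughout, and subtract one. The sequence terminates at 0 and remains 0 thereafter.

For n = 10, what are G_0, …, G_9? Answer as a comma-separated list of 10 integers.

10, 16, 24, 27, 30, 33, 36, 39, 41, 43

[0] 10 ≡ 3^2 + 1 (base 3). Lift 4: 17. −1: 16.
[1] 16 ≡ 4^2 (base 4). Lift 5: 25. −1: 24.
[2] 24 ≡ 4·5 + 4 (base 5). Lift 6: 28. −1: 27.
[3] 27 ≡ 4·6 + 3 (base 6). Lift 7: 31. −1: 30.
[4] 30 ≡ 4·7 + 2 (base 7). Lift 8: 34. −1: 33.
[5] 33 ≡ 4·8 + 1 (base 8). Lift 9: 37. −1: 36.
[6] 36 ≡ 4·9 (base 9). Lift 10: 40. −1: 39.
[7] 39 ≡ 3·10 + 9 (base 10). Lift 11: 42. −1: 41.
[8] 41 ≡ 3·11 + 8 (base 11). Lift 12: 44. −1: 43.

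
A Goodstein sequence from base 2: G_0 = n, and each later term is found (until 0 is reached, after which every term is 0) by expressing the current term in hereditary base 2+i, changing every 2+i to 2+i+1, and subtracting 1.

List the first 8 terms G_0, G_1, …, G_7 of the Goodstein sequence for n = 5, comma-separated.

5 —HB2→ 2^2 + 1 —bump→ 3^3 + 1 = 28 —(−1)→ 27
27 —HB3→ 3^3 —bump→ 4^4 = 256 —(−1)→ 255
255 —HB4→ 3·4^3 + 3·4^2 + 3·4 + 3 —bump→ 3·5^3 + 3·5^2 + 3·5 + 3 = 468 —(−1)→ 467
467 —HB5→ 3·5^3 + 3·5^2 + 3·5 + 2 —bump→ 3·6^3 + 3·6^2 + 3·6 + 2 = 776 —(−1)→ 775
775 —HB6→ 3·6^3 + 3·6^2 + 3·6 + 1 —bump→ 3·7^3 + 3·7^2 + 3·7 + 1 = 1198 —(−1)→ 1197
1197 —HB7→ 3·7^3 + 3·7^2 + 3·7 —bump→ 3·8^3 + 3·8^2 + 3·8 = 1752 —(−1)→ 1751
1751 —HB8→ 3·8^3 + 3·8^2 + 2·8 + 7 —bump→ 3·9^3 + 3·9^2 + 2·9 + 7 = 2455 —(−1)→ 2454

5, 27, 255, 467, 775, 1197, 1751, 2454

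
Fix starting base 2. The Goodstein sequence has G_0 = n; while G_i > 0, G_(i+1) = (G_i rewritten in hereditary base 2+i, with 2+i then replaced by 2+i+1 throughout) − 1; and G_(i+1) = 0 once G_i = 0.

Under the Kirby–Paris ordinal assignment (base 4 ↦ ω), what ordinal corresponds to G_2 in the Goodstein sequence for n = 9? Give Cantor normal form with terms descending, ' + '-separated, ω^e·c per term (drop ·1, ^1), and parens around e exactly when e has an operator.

ω^ω·3 + ω^3·3 + ω^2·3 + ω·3 + 3

(0) 9|_2 = 2^(2 + 1) + 1 ↦ 3^(3 + 1) + 1|_3 = 82 ⇒ 81
(1) 81|_3 = 3^(3 + 1) ↦ 4^(4 + 1)|_4 = 1024 ⇒ 1023
(2) 1023|_4 = 3·4^4 + 3·4^3 + 3·4^2 + 3·4 + 3 ↦ 3·5^5 + 3·5^3 + 3·5^2 + 3·5 + 3|_5 = 9843 ⇒ 9842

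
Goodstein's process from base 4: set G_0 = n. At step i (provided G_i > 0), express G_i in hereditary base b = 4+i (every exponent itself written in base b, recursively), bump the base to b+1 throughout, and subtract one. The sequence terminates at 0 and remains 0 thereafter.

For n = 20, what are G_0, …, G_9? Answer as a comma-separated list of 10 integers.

i=0: 20 = 4^2 + 4 (b=4); 4→5: 5^2 + 5 = 30; 30−1 = 29
i=1: 29 = 5^2 + 4 (b=5); 5→6: 6^2 + 4 = 40; 40−1 = 39
i=2: 39 = 6^2 + 3 (b=6); 6→7: 7^2 + 3 = 52; 52−1 = 51
i=3: 51 = 7^2 + 2 (b=7); 7→8: 8^2 + 2 = 66; 66−1 = 65
i=4: 65 = 8^2 + 1 (b=8); 8→9: 9^2 + 1 = 82; 82−1 = 81
i=5: 81 = 9^2 (b=9); 9→10: 10^2 = 100; 100−1 = 99
i=6: 99 = 9·10 + 9 (b=10); 10→11: 9·11 + 9 = 108; 108−1 = 107
i=7: 107 = 9·11 + 8 (b=11); 11→12: 9·12 + 8 = 116; 116−1 = 115
i=8: 115 = 9·12 + 7 (b=12); 12→13: 9·13 + 7 = 124; 124−1 = 123

20, 29, 39, 51, 65, 81, 99, 107, 115, 123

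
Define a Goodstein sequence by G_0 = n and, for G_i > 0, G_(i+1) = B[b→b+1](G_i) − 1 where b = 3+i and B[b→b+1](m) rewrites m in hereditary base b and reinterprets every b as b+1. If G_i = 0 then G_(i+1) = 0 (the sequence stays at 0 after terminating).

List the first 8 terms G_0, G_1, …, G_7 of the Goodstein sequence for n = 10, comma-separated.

10, 16, 24, 27, 30, 33, 36, 39

base 3: 10 = 3^2 + 1; at 4: 4^2 + 1 = 17; next = 16
base 4: 16 = 4^2; at 5: 5^2 = 25; next = 24
base 5: 24 = 4·5 + 4; at 6: 4·6 + 4 = 28; next = 27
base 6: 27 = 4·6 + 3; at 7: 4·7 + 3 = 31; next = 30
base 7: 30 = 4·7 + 2; at 8: 4·8 + 2 = 34; next = 33
base 8: 33 = 4·8 + 1; at 9: 4·9 + 1 = 37; next = 36
base 9: 36 = 4·9; at 10: 4·10 = 40; next = 39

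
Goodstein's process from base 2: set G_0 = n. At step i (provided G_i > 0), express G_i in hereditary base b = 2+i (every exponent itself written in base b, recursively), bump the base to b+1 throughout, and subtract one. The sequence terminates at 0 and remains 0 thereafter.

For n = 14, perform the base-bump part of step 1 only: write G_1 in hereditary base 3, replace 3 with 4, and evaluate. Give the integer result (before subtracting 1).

base 2: 14 = 2^(2 + 1) + 2^2 + 2; at 3: 3^(3 + 1) + 3^3 + 3 = 111; next = 110
base 3: 110 = 3^(3 + 1) + 3^3 + 2; at 4: 4^(4 + 1) + 4^4 + 2 = 1282; next = 1281

1282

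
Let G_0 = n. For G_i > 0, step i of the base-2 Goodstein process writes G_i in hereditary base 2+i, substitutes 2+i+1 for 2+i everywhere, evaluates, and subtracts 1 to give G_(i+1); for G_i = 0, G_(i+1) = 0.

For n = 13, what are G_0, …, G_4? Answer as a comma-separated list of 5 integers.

G_0=13  [base 2] 2^(2 + 1) + 2^2 + 1  →[2↦3]→  3^(3 + 1) + 3^3 + 1 = 109  −1 ⇒ G_1=108
G_1=108  [base 3] 3^(3 + 1) + 3^3  →[3↦4]→  4^(4 + 1) + 4^4 = 1280  −1 ⇒ G_2=1279
G_2=1279  [base 4] 4^(4 + 1) + 3·4^3 + 3·4^2 + 3·4 + 3  →[4↦5]→  5^(5 + 1) + 3·5^3 + 3·5^2 + 3·5 + 3 = 16093  −1 ⇒ G_3=16092
G_3=16092  [base 5] 5^(5 + 1) + 3·5^3 + 3·5^2 + 3·5 + 2  →[5↦6]→  6^(6 + 1) + 3·6^3 + 3·6^2 + 3·6 + 2 = 280712  −1 ⇒ G_4=280711

13, 108, 1279, 16092, 280711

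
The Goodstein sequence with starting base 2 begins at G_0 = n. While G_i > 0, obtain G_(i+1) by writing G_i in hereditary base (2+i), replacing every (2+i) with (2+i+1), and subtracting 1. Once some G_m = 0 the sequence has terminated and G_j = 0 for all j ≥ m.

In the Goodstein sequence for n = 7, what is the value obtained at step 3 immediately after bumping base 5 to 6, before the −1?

46658

i=0: 7 = 2^2 + 2 + 1 (b=2); 2→3: 3^3 + 3 + 1 = 31; 31−1 = 30
i=1: 30 = 3^3 + 3 (b=3); 3→4: 4^4 + 4 = 260; 260−1 = 259
i=2: 259 = 4^4 + 3 (b=4); 4→5: 5^5 + 3 = 3128; 3128−1 = 3127
i=3: 3127 = 5^5 + 2 (b=5); 5→6: 6^6 + 2 = 46658; 46658−1 = 46657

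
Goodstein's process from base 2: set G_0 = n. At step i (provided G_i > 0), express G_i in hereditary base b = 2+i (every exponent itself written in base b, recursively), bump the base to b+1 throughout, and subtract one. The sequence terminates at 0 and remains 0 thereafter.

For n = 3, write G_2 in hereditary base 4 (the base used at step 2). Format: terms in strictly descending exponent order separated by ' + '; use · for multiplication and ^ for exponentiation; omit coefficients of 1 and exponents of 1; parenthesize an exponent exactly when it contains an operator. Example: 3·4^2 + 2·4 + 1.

3

i=0: 3 = 2 + 1 (b=2); 2→3: 3 + 1 = 4; 4−1 = 3
i=1: 3 = 3 (b=3); 3→4: 4 = 4; 4−1 = 3
i=2: 3 = 3 (b=4); 4→5: 3 = 3; 3−1 = 2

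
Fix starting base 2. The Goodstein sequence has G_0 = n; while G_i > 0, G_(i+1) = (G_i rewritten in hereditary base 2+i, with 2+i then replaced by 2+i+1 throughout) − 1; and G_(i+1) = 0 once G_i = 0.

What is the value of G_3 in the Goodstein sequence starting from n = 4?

base 2: 4 = 2^2; at 3: 3^3 = 27; next = 26
base 3: 26 = 2·3^2 + 2·3 + 2; at 4: 2·4^2 + 2·4 + 2 = 42; next = 41
base 4: 41 = 2·4^2 + 2·4 + 1; at 5: 2·5^2 + 2·5 + 1 = 61; next = 60
base 5: 60 = 2·5^2 + 2·5; at 6: 2·6^2 + 2·6 = 84; next = 83

60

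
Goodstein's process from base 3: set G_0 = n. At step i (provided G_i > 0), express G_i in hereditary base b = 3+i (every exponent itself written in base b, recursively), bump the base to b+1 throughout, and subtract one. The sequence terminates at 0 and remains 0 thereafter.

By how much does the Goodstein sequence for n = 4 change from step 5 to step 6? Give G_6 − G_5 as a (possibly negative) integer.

i=0: 4 = 3 + 1 (b=3); 3→4: 4 + 1 = 5; 5−1 = 4
i=1: 4 = 4 (b=4); 4→5: 5 = 5; 5−1 = 4
i=2: 4 = 4 (b=5); 5→6: 4 = 4; 4−1 = 3
i=3: 3 = 3 (b=6); 6→7: 3 = 3; 3−1 = 2
i=4: 2 = 2 (b=7); 7→8: 2 = 2; 2−1 = 1
i=5: 1 = 1 (b=8); 8→9: 1 = 1; 1−1 = 0

-1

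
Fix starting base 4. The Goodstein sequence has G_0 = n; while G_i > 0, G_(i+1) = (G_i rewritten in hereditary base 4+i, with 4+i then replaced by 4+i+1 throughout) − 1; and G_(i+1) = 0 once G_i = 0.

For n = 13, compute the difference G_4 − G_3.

i=0: 13 = 3·4 + 1 (b=4); 4→5: 3·5 + 1 = 16; 16−1 = 15
i=1: 15 = 3·5 (b=5); 5→6: 3·6 = 18; 18−1 = 17
i=2: 17 = 2·6 + 5 (b=6); 6→7: 2·7 + 5 = 19; 19−1 = 18
i=3: 18 = 2·7 + 4 (b=7); 7→8: 2·8 + 4 = 20; 20−1 = 19

1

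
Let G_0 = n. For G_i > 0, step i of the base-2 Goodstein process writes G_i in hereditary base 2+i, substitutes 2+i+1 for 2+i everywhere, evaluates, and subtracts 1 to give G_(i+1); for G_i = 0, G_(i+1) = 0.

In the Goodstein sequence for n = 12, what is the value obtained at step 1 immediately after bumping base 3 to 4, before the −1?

12 —HB2→ 2^(2 + 1) + 2^2 —bump→ 3^(3 + 1) + 3^3 = 108 —(−1)→ 107
107 —HB3→ 3^(3 + 1) + 2·3^2 + 2·3 + 2 —bump→ 4^(4 + 1) + 2·4^2 + 2·4 + 2 = 1066 —(−1)→ 1065

1066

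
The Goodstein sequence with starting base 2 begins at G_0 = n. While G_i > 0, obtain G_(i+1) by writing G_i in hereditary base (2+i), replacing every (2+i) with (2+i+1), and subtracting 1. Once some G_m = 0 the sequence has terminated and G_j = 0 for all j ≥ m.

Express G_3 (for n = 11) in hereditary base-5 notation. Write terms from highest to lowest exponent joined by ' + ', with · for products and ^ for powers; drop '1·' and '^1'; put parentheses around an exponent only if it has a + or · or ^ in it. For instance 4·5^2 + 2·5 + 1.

5^(5 + 1) + 2

step 0: 11 = 2^(2 + 1) + 2 + 1; sub 3 for 2: 3^(3 + 1) + 3 + 1; = 85; G_1 = 85−1 = 84
step 1: 84 = 3^(3 + 1) + 3; sub 4 for 3: 4^(4 + 1) + 4; = 1028; G_2 = 1028−1 = 1027
step 2: 1027 = 4^(4 + 1) + 3; sub 5 for 4: 5^(5 + 1) + 3; = 15628; G_3 = 15628−1 = 15627
step 3: 15627 = 5^(5 + 1) + 2; sub 6 for 5: 6^(6 + 1) + 2; = 279938; G_4 = 279938−1 = 279937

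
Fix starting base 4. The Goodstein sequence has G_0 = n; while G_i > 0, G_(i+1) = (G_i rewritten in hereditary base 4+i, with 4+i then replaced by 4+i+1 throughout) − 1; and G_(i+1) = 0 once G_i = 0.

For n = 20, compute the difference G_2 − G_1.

G_0=20  [base 4] 4^2 + 4  →[4↦5]→  5^2 + 5 = 30  −1 ⇒ G_1=29
G_1=29  [base 5] 5^2 + 4  →[5↦6]→  6^2 + 4 = 40  −1 ⇒ G_2=39

10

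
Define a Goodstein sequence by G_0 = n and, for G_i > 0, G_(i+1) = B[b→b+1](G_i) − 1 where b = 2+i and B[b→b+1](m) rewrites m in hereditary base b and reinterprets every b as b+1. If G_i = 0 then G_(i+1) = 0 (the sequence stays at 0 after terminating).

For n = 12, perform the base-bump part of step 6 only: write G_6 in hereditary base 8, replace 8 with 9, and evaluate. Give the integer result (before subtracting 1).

step 0: 12 = 2^(2 + 1) + 2^2; sub 3 for 2: 3^(3 + 1) + 3^3; = 108; G_1 = 108−1 = 107
step 1: 107 = 3^(3 + 1) + 2·3^2 + 2·3 + 2; sub 4 for 3: 4^(4 + 1) + 2·4^2 + 2·4 + 2; = 1066; G_2 = 1066−1 = 1065
step 2: 1065 = 4^(4 + 1) + 2·4^2 + 2·4 + 1; sub 5 for 4: 5^(5 + 1) + 2·5^2 + 2·5 + 1; = 15686; G_3 = 15686−1 = 15685
step 3: 15685 = 5^(5 + 1) + 2·5^2 + 2·5; sub 6 for 5: 6^(6 + 1) + 2·6^2 + 2·6; = 280020; G_4 = 280020−1 = 280019
step 4: 280019 = 6^(6 + 1) + 2·6^2 + 6 + 5; sub 7 for 6: 7^(7 + 1) + 2·7^2 + 7 + 5; = 5764911; G_5 = 5764911−1 = 5764910
step 5: 5764910 = 7^(7 + 1) + 2·7^2 + 7 + 4; sub 8 for 7: 8^(8 + 1) + 2·8^2 + 8 + 4; = 134217868; G_6 = 134217868−1 = 134217867
step 6: 134217867 = 8^(8 + 1) + 2·8^2 + 8 + 3; sub 9 for 8: 9^(9 + 1) + 2·9^2 + 9 + 3; = 3486784575; G_7 = 3486784575−1 = 3486784574

3486784575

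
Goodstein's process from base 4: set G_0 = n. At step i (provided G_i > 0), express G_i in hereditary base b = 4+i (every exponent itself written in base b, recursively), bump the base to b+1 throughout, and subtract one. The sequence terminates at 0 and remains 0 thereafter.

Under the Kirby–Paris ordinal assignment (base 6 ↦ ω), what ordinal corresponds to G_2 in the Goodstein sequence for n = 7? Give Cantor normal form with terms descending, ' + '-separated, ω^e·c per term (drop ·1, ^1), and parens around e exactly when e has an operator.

G_0 = 7. HB_4(7) = 4 + 3. Bump = 8. G_1 = 7.
G_1 = 7. HB_5(7) = 5 + 2. Bump = 8. G_2 = 7.

ω + 1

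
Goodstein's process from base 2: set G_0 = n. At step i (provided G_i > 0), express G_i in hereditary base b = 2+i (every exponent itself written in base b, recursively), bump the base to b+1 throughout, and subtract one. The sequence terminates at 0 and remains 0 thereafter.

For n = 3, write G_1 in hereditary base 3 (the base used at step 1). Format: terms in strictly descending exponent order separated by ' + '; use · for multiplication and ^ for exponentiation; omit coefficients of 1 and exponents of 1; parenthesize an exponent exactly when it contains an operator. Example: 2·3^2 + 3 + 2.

3 —HB2→ 2 + 1 —bump→ 3 + 1 = 4 —(−1)→ 3
3 —HB3→ 3 —bump→ 4 = 4 —(−1)→ 3

3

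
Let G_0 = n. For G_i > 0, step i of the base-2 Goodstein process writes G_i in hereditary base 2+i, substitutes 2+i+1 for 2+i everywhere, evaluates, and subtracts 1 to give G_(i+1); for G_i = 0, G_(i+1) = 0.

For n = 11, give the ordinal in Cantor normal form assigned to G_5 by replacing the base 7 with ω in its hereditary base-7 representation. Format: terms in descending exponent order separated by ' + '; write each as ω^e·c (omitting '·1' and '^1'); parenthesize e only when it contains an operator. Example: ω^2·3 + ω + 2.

11 —HB2→ 2^(2 + 1) + 2 + 1 —bump→ 3^(3 + 1) + 3 + 1 = 85 —(−1)→ 84
84 —HB3→ 3^(3 + 1) + 3 —bump→ 4^(4 + 1) + 4 = 1028 —(−1)→ 1027
1027 —HB4→ 4^(4 + 1) + 3 —bump→ 5^(5 + 1) + 3 = 15628 —(−1)→ 15627
15627 —HB5→ 5^(5 + 1) + 2 —bump→ 6^(6 + 1) + 2 = 279938 —(−1)→ 279937
279937 —HB6→ 6^(6 + 1) + 1 —bump→ 7^(7 + 1) + 1 = 5764802 —(−1)→ 5764801

ω^(ω + 1)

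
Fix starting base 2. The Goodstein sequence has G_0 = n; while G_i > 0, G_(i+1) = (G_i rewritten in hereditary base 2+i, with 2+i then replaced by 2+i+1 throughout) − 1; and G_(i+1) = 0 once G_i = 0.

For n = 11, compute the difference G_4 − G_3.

264310

base 2: 11 = 2^(2 + 1) + 2 + 1; at 3: 3^(3 + 1) + 3 + 1 = 85; next = 84
base 3: 84 = 3^(3 + 1) + 3; at 4: 4^(4 + 1) + 4 = 1028; next = 1027
base 4: 1027 = 4^(4 + 1) + 3; at 5: 5^(5 + 1) + 3 = 15628; next = 15627
base 5: 15627 = 5^(5 + 1) + 2; at 6: 6^(6 + 1) + 2 = 279938; next = 279937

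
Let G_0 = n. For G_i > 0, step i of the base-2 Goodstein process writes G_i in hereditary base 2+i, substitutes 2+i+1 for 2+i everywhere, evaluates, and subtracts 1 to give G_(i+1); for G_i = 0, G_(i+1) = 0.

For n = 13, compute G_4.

280711

step 0: 13 = 2^(2 + 1) + 2^2 + 1; sub 3 for 2: 3^(3 + 1) + 3^3 + 1; = 109; G_1 = 109−1 = 108
step 1: 108 = 3^(3 + 1) + 3^3; sub 4 for 3: 4^(4 + 1) + 4^4; = 1280; G_2 = 1280−1 = 1279
step 2: 1279 = 4^(4 + 1) + 3·4^3 + 3·4^2 + 3·4 + 3; sub 5 for 4: 5^(5 + 1) + 3·5^3 + 3·5^2 + 3·5 + 3; = 16093; G_3 = 16093−1 = 16092
step 3: 16092 = 5^(5 + 1) + 3·5^3 + 3·5^2 + 3·5 + 2; sub 6 for 5: 6^(6 + 1) + 3·6^3 + 3·6^2 + 3·6 + 2; = 280712; G_4 = 280712−1 = 280711
step 4: 280711 = 6^(6 + 1) + 3·6^3 + 3·6^2 + 3·6 + 1; sub 7 for 6: 7^(7 + 1) + 3·7^3 + 3·7^2 + 3·7 + 1; = 5765999; G_5 = 5765999−1 = 5765998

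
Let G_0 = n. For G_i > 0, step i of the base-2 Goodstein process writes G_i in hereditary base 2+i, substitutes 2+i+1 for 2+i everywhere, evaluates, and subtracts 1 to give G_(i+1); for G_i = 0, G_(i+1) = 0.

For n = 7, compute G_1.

[0] 7 ≡ 2^2 + 2 + 1 (base 2). Lift 3: 31. −1: 30.
[1] 30 ≡ 3^3 + 3 (base 3). Lift 4: 260. −1: 259.

30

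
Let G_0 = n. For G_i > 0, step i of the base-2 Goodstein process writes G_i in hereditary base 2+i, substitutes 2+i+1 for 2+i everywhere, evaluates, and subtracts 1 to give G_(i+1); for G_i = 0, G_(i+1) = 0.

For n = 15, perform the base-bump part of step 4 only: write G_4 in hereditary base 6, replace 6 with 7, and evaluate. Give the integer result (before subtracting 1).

6588345

i=0: 15 = 2^(2 + 1) + 2^2 + 2 + 1 (b=2); 2→3: 3^(3 + 1) + 3^3 + 3 + 1 = 112; 112−1 = 111
i=1: 111 = 3^(3 + 1) + 3^3 + 3 (b=3); 3→4: 4^(4 + 1) + 4^4 + 4 = 1284; 1284−1 = 1283
i=2: 1283 = 4^(4 + 1) + 4^4 + 3 (b=4); 4→5: 5^(5 + 1) + 5^5 + 3 = 18753; 18753−1 = 18752
i=3: 18752 = 5^(5 + 1) + 5^5 + 2 (b=5); 5→6: 6^(6 + 1) + 6^6 + 2 = 326594; 326594−1 = 326593
i=4: 326593 = 6^(6 + 1) + 6^6 + 1 (b=6); 6→7: 7^(7 + 1) + 7^7 + 1 = 6588345; 6588345−1 = 6588344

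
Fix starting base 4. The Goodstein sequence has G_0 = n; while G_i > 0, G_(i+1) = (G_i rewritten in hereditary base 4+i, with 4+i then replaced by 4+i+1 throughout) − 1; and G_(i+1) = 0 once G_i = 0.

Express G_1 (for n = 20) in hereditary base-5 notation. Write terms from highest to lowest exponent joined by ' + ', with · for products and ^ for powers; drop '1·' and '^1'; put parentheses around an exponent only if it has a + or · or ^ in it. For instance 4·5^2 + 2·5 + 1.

5^2 + 4

20 —HB4→ 4^2 + 4 —bump→ 5^2 + 5 = 30 —(−1)→ 29
29 —HB5→ 5^2 + 4 —bump→ 6^2 + 4 = 40 —(−1)→ 39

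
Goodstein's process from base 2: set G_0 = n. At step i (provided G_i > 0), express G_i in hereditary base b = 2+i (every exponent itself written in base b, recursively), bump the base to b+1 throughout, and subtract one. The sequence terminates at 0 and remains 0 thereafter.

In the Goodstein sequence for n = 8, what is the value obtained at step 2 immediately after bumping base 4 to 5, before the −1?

8 —HB2→ 2^(2 + 1) —bump→ 3^(3 + 1) = 81 —(−1)→ 80
80 —HB3→ 2·3^3 + 2·3^2 + 2·3 + 2 —bump→ 2·4^4 + 2·4^2 + 2·4 + 2 = 554 —(−1)→ 553
553 —HB4→ 2·4^4 + 2·4^2 + 2·4 + 1 —bump→ 2·5^5 + 2·5^2 + 2·5 + 1 = 6311 —(−1)→ 6310

6311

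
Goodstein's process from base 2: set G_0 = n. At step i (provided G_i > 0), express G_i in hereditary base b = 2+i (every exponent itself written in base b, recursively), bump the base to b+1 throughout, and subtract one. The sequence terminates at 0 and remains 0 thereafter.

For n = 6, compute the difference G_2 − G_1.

i=0: 6 = 2^2 + 2 (b=2); 2→3: 3^3 + 3 = 30; 30−1 = 29
i=1: 29 = 3^3 + 2 (b=3); 3→4: 4^4 + 2 = 258; 258−1 = 257

228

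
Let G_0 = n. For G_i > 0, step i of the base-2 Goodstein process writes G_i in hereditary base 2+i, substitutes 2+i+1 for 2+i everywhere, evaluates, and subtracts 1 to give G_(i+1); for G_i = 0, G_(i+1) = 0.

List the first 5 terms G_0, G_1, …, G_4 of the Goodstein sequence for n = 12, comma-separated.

step 0: 12 = 2^(2 + 1) + 2^2; sub 3 for 2: 3^(3 + 1) + 3^3; = 108; G_1 = 108−1 = 107
step 1: 107 = 3^(3 + 1) + 2·3^2 + 2·3 + 2; sub 4 for 3: 4^(4 + 1) + 2·4^2 + 2·4 + 2; = 1066; G_2 = 1066−1 = 1065
step 2: 1065 = 4^(4 + 1) + 2·4^2 + 2·4 + 1; sub 5 for 4: 5^(5 + 1) + 2·5^2 + 2·5 + 1; = 15686; G_3 = 15686−1 = 15685
step 3: 15685 = 5^(5 + 1) + 2·5^2 + 2·5; sub 6 for 5: 6^(6 + 1) + 2·6^2 + 2·6; = 280020; G_4 = 280020−1 = 280019

12, 107, 1065, 15685, 280019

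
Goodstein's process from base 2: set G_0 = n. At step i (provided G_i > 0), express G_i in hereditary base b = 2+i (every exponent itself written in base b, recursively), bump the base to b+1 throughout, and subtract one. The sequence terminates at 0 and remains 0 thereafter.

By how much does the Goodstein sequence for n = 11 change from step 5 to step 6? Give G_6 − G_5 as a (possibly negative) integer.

base 2: 11 = 2^(2 + 1) + 2 + 1; at 3: 3^(3 + 1) + 3 + 1 = 85; next = 84
base 3: 84 = 3^(3 + 1) + 3; at 4: 4^(4 + 1) + 4 = 1028; next = 1027
base 4: 1027 = 4^(4 + 1) + 3; at 5: 5^(5 + 1) + 3 = 15628; next = 15627
base 5: 15627 = 5^(5 + 1) + 2; at 6: 6^(6 + 1) + 2 = 279938; next = 279937
base 6: 279937 = 6^(6 + 1) + 1; at 7: 7^(7 + 1) + 1 = 5764802; next = 5764801
base 7: 5764801 = 7^(7 + 1); at 8: 8^(8 + 1) = 134217728; next = 134217727

128452926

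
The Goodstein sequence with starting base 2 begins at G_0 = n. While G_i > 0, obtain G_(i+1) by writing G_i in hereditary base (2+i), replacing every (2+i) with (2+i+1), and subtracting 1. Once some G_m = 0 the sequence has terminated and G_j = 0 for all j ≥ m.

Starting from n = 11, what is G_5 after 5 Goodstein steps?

5764801

base 2: 11 = 2^(2 + 1) + 2 + 1; at 3: 3^(3 + 1) + 3 + 1 = 85; next = 84
base 3: 84 = 3^(3 + 1) + 3; at 4: 4^(4 + 1) + 4 = 1028; next = 1027
base 4: 1027 = 4^(4 + 1) + 3; at 5: 5^(5 + 1) + 3 = 15628; next = 15627
base 5: 15627 = 5^(5 + 1) + 2; at 6: 6^(6 + 1) + 2 = 279938; next = 279937
base 6: 279937 = 6^(6 + 1) + 1; at 7: 7^(7 + 1) + 1 = 5764802; next = 5764801
base 7: 5764801 = 7^(7 + 1); at 8: 8^(8 + 1) = 134217728; next = 134217727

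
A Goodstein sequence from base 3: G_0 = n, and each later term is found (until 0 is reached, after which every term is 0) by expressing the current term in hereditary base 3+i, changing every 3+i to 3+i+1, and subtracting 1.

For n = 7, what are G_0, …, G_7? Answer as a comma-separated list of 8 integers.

base 3: 7 = 2·3 + 1; at 4: 2·4 + 1 = 9; next = 8
base 4: 8 = 2·4; at 5: 2·5 = 10; next = 9
base 5: 9 = 5 + 4; at 6: 6 + 4 = 10; next = 9
base 6: 9 = 6 + 3; at 7: 7 + 3 = 10; next = 9
base 7: 9 = 7 + 2; at 8: 8 + 2 = 10; next = 9
base 8: 9 = 8 + 1; at 9: 9 + 1 = 10; next = 9
base 9: 9 = 9; at 10: 10 = 10; next = 9

7, 8, 9, 9, 9, 9, 9, 9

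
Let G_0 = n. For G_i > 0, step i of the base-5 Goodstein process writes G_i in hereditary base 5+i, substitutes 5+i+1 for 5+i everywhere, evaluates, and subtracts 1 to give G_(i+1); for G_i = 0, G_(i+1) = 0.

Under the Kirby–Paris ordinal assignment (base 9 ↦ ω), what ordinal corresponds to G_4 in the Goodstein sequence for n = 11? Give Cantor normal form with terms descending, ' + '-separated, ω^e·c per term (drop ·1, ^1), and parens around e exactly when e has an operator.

ω + 4

(0) 11|_5 = 2·5 + 1 ↦ 2·6 + 1|_6 = 13 ⇒ 12
(1) 12|_6 = 2·6 ↦ 2·7|_7 = 14 ⇒ 13
(2) 13|_7 = 7 + 6 ↦ 8 + 6|_8 = 14 ⇒ 13
(3) 13|_8 = 8 + 5 ↦ 9 + 5|_9 = 14 ⇒ 13
(4) 13|_9 = 9 + 4 ↦ 10 + 4|_10 = 14 ⇒ 13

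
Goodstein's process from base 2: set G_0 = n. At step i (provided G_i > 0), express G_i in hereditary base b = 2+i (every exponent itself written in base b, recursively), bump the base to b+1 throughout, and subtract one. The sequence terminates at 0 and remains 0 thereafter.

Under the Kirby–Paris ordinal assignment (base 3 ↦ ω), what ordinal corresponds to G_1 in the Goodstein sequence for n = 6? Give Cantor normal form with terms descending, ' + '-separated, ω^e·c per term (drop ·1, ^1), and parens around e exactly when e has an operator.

ω^ω + 2

step 0: 6 = 2^2 + 2; sub 3 for 2: 3^3 + 3; = 30; G_1 = 30−1 = 29
step 1: 29 = 3^3 + 2; sub 4 for 3: 4^4 + 2; = 258; G_2 = 258−1 = 257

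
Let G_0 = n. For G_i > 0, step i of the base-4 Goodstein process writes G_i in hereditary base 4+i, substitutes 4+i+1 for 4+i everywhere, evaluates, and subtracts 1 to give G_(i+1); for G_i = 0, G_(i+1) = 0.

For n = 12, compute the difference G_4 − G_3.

[0] 12 ≡ 3·4 (base 4). Lift 5: 15. −1: 14.
[1] 14 ≡ 2·5 + 4 (base 5). Lift 6: 16. −1: 15.
[2] 15 ≡ 2·6 + 3 (base 6). Lift 7: 17. −1: 16.
[3] 16 ≡ 2·7 + 2 (base 7). Lift 8: 18. −1: 17.

1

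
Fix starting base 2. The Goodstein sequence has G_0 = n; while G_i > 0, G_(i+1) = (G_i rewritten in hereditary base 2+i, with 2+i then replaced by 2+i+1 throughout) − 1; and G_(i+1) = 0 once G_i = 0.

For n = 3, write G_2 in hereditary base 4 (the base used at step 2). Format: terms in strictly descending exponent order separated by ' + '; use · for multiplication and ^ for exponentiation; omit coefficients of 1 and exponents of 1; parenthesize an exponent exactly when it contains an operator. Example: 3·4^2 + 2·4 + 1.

G_0=3  [base 2] 2 + 1  →[2↦3]→  3 + 1 = 4  −1 ⇒ G_1=3
G_1=3  [base 3] 3  →[3↦4]→  4 = 4  −1 ⇒ G_2=3

3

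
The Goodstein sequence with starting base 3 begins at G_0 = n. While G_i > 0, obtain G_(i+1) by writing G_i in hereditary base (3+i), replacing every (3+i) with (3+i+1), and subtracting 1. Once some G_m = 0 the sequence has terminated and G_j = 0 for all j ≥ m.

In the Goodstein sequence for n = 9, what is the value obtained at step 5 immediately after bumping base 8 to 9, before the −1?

[0] 9 ≡ 3^2 (base 3). Lift 4: 16. −1: 15.
[1] 15 ≡ 3·4 + 3 (base 4). Lift 5: 18. −1: 17.
[2] 17 ≡ 3·5 + 2 (base 5). Lift 6: 20. −1: 19.
[3] 19 ≡ 3·6 + 1 (base 6). Lift 7: 22. −1: 21.
[4] 21 ≡ 3·7 (base 7). Lift 8: 24. −1: 23.

25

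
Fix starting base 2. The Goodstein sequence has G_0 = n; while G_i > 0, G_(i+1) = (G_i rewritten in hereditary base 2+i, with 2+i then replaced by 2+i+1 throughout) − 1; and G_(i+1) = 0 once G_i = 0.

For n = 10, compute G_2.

1025

(0) 10|_2 = 2^(2 + 1) + 2 ↦ 3^(3 + 1) + 3|_3 = 84 ⇒ 83
(1) 83|_3 = 3^(3 + 1) + 2 ↦ 4^(4 + 1) + 2|_4 = 1026 ⇒ 1025
(2) 1025|_4 = 4^(4 + 1) + 1 ↦ 5^(5 + 1) + 1|_5 = 15626 ⇒ 15625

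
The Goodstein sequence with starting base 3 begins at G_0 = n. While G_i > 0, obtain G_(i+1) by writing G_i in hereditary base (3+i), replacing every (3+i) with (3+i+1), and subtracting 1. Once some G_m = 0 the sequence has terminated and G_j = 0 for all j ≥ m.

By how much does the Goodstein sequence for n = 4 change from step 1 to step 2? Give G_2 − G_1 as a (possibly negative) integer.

G_0 = 4. HB_3(4) = 3 + 1. Bump = 5. G_1 = 4.
G_1 = 4. HB_4(4) = 4. Bump = 5. G_2 = 4.

0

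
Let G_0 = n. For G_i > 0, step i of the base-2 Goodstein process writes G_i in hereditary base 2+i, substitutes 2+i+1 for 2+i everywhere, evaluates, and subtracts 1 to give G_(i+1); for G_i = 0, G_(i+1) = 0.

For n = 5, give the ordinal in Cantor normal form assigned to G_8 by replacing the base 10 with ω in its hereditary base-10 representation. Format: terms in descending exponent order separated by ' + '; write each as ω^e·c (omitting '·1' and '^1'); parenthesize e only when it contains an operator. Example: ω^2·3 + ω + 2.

ω^3·3 + ω^2·3 + ω·2 + 5

G_0 = 5. HB_2(5) = 2^2 + 1. Bump = 28. G_1 = 27.
G_1 = 27. HB_3(27) = 3^3. Bump = 256. G_2 = 255.
G_2 = 255. HB_4(255) = 3·4^3 + 3·4^2 + 3·4 + 3. Bump = 468. G_3 = 467.
G_3 = 467. HB_5(467) = 3·5^3 + 3·5^2 + 3·5 + 2. Bump = 776. G_4 = 775.
G_4 = 775. HB_6(775) = 3·6^3 + 3·6^2 + 3·6 + 1. Bump = 1198. G_5 = 1197.
G_5 = 1197. HB_7(1197) = 3·7^3 + 3·7^2 + 3·7. Bump = 1752. G_6 = 1751.
G_6 = 1751. HB_8(1751) = 3·8^3 + 3·8^2 + 2·8 + 7. Bump = 2455. G_7 = 2454.
G_7 = 2454. HB_9(2454) = 3·9^3 + 3·9^2 + 2·9 + 6. Bump = 3326. G_8 = 3325.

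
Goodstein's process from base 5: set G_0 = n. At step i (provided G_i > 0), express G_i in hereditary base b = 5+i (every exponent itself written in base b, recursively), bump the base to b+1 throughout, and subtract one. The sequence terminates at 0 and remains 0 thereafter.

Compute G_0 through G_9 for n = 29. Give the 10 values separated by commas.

29, 39, 51, 65, 81, 99, 107, 115, 123, 131

step 0: 29 = 5^2 + 4; sub 6 for 5: 6^2 + 4; = 40; G_1 = 40−1 = 39
step 1: 39 = 6^2 + 3; sub 7 for 6: 7^2 + 3; = 52; G_2 = 52−1 = 51
step 2: 51 = 7^2 + 2; sub 8 for 7: 8^2 + 2; = 66; G_3 = 66−1 = 65
step 3: 65 = 8^2 + 1; sub 9 for 8: 9^2 + 1; = 82; G_4 = 82−1 = 81
step 4: 81 = 9^2; sub 10 for 9: 10^2; = 100; G_5 = 100−1 = 99
step 5: 99 = 9·10 + 9; sub 11 for 10: 9·11 + 9; = 108; G_6 = 108−1 = 107
step 6: 107 = 9·11 + 8; sub 12 for 11: 9·12 + 8; = 116; G_7 = 116−1 = 115
step 7: 115 = 9·12 + 7; sub 13 for 12: 9·13 + 7; = 124; G_8 = 124−1 = 123
step 8: 123 = 9·13 + 6; sub 14 for 13: 9·14 + 6; = 132; G_9 = 132−1 = 131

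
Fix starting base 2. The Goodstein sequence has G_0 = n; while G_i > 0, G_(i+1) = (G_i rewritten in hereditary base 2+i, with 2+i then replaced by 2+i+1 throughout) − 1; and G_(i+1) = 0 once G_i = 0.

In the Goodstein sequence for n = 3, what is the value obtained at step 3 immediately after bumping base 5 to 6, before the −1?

2

i=0: 3 = 2 + 1 (b=2); 2→3: 3 + 1 = 4; 4−1 = 3
i=1: 3 = 3 (b=3); 3→4: 4 = 4; 4−1 = 3
i=2: 3 = 3 (b=4); 4→5: 3 = 3; 3−1 = 2
i=3: 2 = 2 (b=5); 5→6: 2 = 2; 2−1 = 1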